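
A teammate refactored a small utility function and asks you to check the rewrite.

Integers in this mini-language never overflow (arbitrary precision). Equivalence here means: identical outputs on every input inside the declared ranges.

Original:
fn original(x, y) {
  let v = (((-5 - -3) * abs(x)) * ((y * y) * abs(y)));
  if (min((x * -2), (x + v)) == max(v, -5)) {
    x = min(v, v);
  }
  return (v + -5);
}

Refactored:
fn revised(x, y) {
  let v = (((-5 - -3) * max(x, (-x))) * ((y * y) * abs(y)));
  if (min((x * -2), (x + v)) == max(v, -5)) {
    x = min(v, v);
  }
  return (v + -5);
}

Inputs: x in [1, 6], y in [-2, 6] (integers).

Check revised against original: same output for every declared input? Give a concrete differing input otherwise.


Differences: min/max/abs usage differs — yet all 54 inputs agree.
verdict: equivalent


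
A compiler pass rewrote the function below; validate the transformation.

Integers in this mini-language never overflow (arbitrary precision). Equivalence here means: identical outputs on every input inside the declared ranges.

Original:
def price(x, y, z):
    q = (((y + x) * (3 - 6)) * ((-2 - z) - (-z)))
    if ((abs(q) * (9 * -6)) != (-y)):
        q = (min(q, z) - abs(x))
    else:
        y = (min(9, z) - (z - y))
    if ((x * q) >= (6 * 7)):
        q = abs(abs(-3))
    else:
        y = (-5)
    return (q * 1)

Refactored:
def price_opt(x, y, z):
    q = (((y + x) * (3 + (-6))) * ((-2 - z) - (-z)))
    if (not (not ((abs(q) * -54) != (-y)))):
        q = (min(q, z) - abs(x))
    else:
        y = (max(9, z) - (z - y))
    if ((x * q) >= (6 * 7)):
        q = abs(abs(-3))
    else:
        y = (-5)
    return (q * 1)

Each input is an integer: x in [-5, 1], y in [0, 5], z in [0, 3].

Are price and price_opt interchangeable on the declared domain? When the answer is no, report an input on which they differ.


The edit looks behavioral (`min(9, z)` became `max(9, z)`), but over these ranges it never changes the outcome; all 168 inputs agree.
verdict: equivalent


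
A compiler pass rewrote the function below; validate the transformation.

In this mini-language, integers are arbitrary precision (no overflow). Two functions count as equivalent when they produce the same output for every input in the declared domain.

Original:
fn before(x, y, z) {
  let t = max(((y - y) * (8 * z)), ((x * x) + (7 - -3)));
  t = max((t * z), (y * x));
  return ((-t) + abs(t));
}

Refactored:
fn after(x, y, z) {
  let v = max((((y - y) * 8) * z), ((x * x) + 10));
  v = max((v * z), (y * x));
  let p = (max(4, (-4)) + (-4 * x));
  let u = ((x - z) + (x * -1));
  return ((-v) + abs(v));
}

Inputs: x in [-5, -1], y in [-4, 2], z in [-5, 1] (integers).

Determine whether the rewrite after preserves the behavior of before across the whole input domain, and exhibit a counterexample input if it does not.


Behavior is preserved: although statement counts differ; arithmetic usage differs; constant usage differs; min/max/abs usage differs; local variable names differ, the outputs never diverge.
Tracing x=-2, y=0, z=1: before: t = 14; t = 14; return 0 | after: v = 14; v = 14; p = 12; u = -1; return 0 — matching result 0.
Sweeping the whole domain (245 inputs) finds no disagreement.
verdict: equivalent


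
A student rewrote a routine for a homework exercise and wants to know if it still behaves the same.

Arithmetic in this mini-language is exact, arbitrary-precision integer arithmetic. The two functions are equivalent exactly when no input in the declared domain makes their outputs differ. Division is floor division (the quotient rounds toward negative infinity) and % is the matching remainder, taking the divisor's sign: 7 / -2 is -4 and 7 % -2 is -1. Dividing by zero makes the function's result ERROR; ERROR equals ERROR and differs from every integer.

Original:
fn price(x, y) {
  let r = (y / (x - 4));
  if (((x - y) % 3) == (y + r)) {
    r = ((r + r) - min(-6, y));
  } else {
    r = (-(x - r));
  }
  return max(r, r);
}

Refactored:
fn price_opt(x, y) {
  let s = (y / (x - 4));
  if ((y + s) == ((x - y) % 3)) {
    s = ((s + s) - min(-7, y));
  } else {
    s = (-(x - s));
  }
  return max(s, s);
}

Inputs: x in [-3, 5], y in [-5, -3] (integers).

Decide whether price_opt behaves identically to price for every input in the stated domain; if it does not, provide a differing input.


These are not equivalent — on x=3, y=-3 the outputs split (12 vs 13).
price: r := 3 | (((x - y) % 3) == (y + r)): true | r := 12 | result 12
price_opt: s := 3 | ((y + s) == ((x - y) % 3)): true | s := 13 | result 13
verdict: not equivalent; witness: x=3, y=-3


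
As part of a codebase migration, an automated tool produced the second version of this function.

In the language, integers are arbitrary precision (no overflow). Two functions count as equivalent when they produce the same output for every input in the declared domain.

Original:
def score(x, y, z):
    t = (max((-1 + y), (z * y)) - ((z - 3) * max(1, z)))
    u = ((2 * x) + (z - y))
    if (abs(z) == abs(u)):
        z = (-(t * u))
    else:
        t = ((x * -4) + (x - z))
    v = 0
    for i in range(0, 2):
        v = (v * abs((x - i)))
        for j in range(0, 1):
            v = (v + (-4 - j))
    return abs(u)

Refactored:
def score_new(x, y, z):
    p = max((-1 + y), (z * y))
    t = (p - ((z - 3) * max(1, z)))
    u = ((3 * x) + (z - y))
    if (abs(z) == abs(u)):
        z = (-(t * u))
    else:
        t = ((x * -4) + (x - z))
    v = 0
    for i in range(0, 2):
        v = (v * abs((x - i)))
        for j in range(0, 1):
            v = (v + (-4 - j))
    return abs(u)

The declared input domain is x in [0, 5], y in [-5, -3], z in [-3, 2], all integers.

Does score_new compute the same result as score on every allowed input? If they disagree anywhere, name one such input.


At x=1, y=-5, z=-3: score gives 4, score_new gives 5.
verdict: not equivalent; witness: x=1, y=-5, z=-3


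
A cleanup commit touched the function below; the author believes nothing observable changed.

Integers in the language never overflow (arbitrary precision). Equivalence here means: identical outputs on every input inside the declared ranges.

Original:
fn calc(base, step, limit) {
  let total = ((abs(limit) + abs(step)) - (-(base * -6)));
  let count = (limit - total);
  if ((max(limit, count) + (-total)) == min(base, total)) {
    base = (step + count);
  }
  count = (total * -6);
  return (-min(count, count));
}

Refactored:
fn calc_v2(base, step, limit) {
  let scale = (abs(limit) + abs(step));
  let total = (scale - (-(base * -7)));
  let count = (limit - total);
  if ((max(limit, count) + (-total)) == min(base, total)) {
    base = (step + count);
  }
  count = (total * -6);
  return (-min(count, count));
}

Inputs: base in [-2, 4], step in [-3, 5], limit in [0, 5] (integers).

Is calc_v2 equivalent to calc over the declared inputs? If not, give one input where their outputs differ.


At base=-2, step=-3, limit=0: calc gives 90, calc_v2 gives 102.
verdict: not equivalent; witness: base=-2, step=-3, limit=0


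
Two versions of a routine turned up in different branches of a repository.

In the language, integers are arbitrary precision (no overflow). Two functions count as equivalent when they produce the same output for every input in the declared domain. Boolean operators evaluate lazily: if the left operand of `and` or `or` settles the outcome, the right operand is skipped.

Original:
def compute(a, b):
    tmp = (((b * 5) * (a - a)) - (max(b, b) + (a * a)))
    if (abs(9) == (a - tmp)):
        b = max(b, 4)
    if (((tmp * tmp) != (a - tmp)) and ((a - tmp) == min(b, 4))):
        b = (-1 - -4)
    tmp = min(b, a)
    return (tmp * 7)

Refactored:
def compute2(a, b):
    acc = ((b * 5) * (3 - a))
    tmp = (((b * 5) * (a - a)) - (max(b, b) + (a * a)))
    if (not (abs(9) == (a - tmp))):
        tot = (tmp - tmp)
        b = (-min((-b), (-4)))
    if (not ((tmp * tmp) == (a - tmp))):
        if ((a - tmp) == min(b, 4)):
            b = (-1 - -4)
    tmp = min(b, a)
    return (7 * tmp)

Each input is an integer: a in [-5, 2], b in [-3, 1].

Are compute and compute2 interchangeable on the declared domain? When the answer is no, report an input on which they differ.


At a=-2, b=-3: compute gives -21, compute2 gives -14.
verdict: not equivalent; witness: a=-2, b=-3


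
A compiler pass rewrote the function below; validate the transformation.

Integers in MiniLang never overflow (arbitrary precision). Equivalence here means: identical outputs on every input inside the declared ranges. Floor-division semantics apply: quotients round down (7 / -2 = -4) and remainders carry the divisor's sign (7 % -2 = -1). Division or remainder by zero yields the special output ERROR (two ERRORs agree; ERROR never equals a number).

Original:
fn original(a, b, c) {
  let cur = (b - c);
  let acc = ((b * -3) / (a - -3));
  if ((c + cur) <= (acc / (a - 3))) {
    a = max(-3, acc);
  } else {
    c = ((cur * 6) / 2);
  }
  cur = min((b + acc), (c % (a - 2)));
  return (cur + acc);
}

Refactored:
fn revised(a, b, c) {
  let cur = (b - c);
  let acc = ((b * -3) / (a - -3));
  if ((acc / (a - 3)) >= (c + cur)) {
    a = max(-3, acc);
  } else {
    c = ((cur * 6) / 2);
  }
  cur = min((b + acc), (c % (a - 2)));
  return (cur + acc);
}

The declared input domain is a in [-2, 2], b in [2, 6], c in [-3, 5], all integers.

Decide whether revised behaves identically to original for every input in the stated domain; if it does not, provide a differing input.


Comparing the listings, the differences include: comparison usage differs.
As a probe, take a=-2, b=4, c=4: original runs cur := 0 | acc := -12 | ((c + cur) <= (acc / (a - 3))): false | c := 0 | cur := -8 | result -20; revised runs cur := 0 | acc := -12 | ((acc / (a - 3)) >= (c + cur)): false | c := 0 | cur := -8 | result -20; both end at -20.
Every one of the 225 inputs gives matching results.
verdict: equivalent


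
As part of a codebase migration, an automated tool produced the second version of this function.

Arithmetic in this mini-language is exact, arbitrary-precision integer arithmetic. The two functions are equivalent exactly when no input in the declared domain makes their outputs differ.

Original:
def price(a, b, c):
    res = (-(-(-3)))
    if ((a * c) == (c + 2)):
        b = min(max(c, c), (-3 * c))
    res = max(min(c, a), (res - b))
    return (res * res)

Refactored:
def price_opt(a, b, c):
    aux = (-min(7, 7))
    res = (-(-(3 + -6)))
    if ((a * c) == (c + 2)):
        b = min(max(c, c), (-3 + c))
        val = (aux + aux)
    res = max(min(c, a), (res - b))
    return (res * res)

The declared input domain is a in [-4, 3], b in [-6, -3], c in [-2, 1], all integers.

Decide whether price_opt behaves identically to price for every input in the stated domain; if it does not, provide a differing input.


Try a=0, b=-6, c=-2.
price: res = -3; ((a * c) == (c + 2)) -> true; b = -2; res = -1; return 1
price_opt: aux = -7; res = -3; ((a * c) == (c + 2)) -> true; b = -5; val = -14; res = 2; return 4
1 against 4: the behavior changed.
verdict: not equivalent; witness: a=0, b=-6, c=-2


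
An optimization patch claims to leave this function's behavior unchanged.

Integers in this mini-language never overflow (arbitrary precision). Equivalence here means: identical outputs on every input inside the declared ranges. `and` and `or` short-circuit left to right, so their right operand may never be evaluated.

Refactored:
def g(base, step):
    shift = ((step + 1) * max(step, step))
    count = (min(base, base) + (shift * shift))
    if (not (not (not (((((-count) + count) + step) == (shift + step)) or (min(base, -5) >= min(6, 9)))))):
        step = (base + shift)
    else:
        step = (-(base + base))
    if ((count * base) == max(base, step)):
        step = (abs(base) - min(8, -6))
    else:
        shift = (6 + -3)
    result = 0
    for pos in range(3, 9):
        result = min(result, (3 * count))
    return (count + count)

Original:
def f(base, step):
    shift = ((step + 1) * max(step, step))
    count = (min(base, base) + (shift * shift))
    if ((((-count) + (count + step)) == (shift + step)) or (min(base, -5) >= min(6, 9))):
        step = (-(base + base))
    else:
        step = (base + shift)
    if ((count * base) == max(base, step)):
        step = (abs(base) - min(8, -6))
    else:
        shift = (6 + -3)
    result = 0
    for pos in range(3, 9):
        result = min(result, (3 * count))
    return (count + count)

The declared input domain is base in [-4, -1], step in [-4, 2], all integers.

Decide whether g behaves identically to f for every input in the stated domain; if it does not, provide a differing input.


Although boolean connective usage differs, 28/28 inputs agree.
verdict: equivalent


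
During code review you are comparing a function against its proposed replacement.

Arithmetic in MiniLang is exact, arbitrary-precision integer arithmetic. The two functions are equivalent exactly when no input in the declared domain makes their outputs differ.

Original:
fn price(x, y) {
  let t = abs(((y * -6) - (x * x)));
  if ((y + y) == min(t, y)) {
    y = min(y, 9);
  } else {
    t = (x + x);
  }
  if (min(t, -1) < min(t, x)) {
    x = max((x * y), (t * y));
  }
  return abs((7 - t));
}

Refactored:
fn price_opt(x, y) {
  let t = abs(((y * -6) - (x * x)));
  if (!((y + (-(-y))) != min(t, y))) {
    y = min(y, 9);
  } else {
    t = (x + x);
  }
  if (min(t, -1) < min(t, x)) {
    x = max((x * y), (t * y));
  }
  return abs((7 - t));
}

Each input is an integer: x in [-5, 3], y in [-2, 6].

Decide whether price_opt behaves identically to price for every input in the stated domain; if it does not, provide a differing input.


Behavior is preserved: although comparison usage differs; boolean connective usage differs, the outputs never diverge.
As a probe, take x=3, y=5: price runs t = 39; ((y + y) == min(t, y)) -> false; t = 6; (min(t, -1) < min(t, x)) -> true; x = 30; return 1; price_opt runs t = 39; (!((y + (-(-y))) != min(t, y))) -> false; t = 6; (min(t, -1) < min(t, x)) -> true; x = 30; return 1; both end at 1.
An exhaustive pass over the 81 declared inputs shows identical outputs.
verdict: equivalent


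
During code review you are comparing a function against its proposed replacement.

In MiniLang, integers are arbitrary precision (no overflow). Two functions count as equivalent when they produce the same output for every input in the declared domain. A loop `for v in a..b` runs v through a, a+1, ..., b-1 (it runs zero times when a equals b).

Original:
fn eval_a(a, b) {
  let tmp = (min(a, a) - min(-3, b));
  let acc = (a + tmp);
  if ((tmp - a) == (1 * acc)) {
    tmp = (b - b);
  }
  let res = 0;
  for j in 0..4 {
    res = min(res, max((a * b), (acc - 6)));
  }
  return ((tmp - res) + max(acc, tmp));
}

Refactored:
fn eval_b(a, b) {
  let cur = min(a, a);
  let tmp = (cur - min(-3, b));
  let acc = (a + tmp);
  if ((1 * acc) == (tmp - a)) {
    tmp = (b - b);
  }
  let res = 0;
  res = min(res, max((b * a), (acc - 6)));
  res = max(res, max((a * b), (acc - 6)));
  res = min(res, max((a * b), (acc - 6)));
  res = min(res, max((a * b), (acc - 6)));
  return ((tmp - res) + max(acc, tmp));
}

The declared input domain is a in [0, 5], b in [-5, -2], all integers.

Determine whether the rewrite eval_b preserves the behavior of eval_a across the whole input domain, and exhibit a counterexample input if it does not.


Not equivalent: a=1, b=-5 separates them (13 vs 12).
eval_a: tmp = 6; acc = 7; ((tmp - a) == (1 * acc)) -> false; res = 0; [j=0]; res = 0; [j=1]; res = 0; [j=2]; res = 0; [j=3]; res = 0; return 13
eval_b: cur = 1; tmp = 6; acc = 7; ((1 * acc) == (tmp - a)) -> false; res = 0; res = 0; res = 1; res = 1; res = 1; return 12
verdict: not equivalent; witness: a=1, b=-5


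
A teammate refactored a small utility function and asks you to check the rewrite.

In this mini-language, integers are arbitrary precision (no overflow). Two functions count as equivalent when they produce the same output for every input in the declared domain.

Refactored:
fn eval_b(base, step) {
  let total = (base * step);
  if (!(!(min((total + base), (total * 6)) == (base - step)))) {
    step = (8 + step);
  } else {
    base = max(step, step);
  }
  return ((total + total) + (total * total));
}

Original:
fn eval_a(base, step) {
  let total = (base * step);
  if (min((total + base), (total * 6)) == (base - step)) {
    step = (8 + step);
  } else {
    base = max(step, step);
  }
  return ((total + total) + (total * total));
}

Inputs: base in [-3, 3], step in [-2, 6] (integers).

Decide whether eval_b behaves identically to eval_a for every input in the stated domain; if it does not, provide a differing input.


Equivalent — the differences include boolean connective usage differs, yet no declared input distinguishes the two.
Tracing base=-1, step=-2: eval_a: total=2, then (min((total + base), (total * 6)) == (base - step)) is true, then step=6, then returns 8 | eval_b: total=2, then (!(!(min((total + base), (total * 6)) == (base - step)))) is true, then step=6, then returns 8 — matching result 8.
Across all 63 domain points the two functions coincide.
verdict: equivalent


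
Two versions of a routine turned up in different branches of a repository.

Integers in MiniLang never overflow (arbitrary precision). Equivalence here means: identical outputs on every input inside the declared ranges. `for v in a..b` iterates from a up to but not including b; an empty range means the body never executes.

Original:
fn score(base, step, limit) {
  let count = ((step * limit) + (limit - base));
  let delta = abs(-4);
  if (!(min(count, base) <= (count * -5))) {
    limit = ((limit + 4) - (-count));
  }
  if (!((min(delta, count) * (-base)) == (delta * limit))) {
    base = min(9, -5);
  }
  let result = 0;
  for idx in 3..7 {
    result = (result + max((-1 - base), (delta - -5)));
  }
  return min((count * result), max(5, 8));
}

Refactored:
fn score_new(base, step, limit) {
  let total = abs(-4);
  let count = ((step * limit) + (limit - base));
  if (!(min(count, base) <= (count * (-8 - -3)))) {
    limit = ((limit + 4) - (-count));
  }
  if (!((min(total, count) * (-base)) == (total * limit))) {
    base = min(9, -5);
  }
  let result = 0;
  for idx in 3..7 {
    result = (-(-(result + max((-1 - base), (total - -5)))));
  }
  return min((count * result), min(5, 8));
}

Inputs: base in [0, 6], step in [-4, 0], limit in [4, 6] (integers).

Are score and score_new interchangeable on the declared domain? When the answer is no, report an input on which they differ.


These are not equivalent — on base=0, step=0, limit=4 the outputs split (8 vs 5).
score: count := 4 | delta := 4 | (!(min(count, base) <= (count * -5))): true | limit := 12 | (!((min(delta, count) * (-base)) == (delta * limit))): true | base := -5 | result := 0 | iter idx=3: | result := 9 | iter idx=4: | result := 18 | iter idx=5: | result := 27 | iter idx=6: | result := 36 | result 8
score_new: total := 4 | count := 4 | (!(min(count, base) <= (count * (-8 - -3)))): true | limit := 12 | (!((min(total, count) * (-base)) == (total * limit))): true | base := -5 | result := 0 | iter idx=3: | result := 9 | iter idx=4: | result := 18 | iter idx=5: | result := 27 | iter idx=6: | result := 36 | result 5
verdict: not equivalent; witness: base=0, step=0, limit=4


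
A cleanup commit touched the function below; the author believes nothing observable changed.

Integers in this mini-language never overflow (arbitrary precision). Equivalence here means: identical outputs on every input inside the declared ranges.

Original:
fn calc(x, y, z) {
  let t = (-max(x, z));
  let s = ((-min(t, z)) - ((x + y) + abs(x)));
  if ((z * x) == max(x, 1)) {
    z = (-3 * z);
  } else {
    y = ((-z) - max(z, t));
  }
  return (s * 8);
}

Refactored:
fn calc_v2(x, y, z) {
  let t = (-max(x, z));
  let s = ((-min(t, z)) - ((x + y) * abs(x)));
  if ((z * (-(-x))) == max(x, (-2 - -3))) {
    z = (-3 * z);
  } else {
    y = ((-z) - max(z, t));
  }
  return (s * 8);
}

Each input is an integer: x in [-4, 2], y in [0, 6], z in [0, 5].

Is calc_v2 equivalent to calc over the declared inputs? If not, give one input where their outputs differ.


Run the pair on x=-4, y=0, z=0.
calc: t = 0; s = 0; ((z * x) == max(x, 1)) -> false; y = 0; return 0
calc_v2: t = 0; s = 16; ((z * (-(-x))) == max(x, (-2 - -3))) -> false; y = 0; return 128
0 != 128, so the rewrite changes behavior.
verdict: not equivalent; witness: x=-4, y=0, z=0


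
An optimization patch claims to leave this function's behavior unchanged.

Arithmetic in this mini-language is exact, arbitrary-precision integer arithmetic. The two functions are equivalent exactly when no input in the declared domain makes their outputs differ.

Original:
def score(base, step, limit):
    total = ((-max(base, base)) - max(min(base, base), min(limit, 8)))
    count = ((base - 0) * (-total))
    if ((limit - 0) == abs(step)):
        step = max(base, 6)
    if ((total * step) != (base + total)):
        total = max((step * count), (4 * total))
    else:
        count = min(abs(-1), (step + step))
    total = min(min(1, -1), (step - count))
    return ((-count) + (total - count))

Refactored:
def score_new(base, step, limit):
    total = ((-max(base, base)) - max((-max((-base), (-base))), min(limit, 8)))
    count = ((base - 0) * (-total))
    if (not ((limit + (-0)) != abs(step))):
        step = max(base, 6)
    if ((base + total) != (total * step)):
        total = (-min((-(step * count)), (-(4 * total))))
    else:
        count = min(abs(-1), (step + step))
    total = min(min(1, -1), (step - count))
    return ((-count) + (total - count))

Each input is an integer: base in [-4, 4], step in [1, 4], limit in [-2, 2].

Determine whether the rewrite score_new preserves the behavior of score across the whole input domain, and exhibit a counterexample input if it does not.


Behavior is preserved: although arithmetic usage differs, and comparison usage differs, and boolean connective usage differs, the outputs never diverge.
As a probe, take base=3, step=1, limit=-2: score runs total becomes -6; next count becomes 18; next ((limit - 0) == abs(step)) evaluates to false; next ((total * step) != (base + total)) evaluates to true; next total becomes 18; next total becomes -17; next final value -53; score_new runs total becomes -6; next count becomes 18; next (not ((limit + (-0)) != abs(step))) evaluates to false; next ((base + total) != (total * step)) evaluates to true; next total becomes 18; next total becomes -17; next final value -53; both end at -53.
Sweeping the whole domain (180 inputs) finds no disagreement.
verdict: equivalent


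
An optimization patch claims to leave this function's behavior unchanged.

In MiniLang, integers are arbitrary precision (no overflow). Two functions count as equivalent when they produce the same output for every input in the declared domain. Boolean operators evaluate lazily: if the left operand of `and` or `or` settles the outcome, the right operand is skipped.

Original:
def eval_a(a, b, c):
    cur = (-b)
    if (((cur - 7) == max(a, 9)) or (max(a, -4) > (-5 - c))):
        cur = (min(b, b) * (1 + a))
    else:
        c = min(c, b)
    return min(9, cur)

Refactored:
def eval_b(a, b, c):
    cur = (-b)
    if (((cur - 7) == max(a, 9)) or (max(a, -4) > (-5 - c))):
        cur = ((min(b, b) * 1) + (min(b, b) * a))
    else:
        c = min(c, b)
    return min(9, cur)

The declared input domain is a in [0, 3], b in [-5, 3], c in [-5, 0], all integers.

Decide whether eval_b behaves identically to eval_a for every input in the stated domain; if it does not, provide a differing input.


Behavior is preserved: although arithmetic usage differs; and min/max/abs usage differs, the outputs never diverge.
Spot check at a=0, b=-5, c=-2 — eval_a: cur = 5; (((cur - 7) == max(a, 9)) or (max(a, -4) > (-5 - c))) -> true; cur = -5; return -5. eval_b: cur = 5; (((cur - 7) == max(a, 9)) or (max(a, -4) > (-5 - c))) -> true; cur = -5; return -5. Both give -5.
Sweeping the whole domain (216 inputs) finds no disagreement.
verdict: equivalent


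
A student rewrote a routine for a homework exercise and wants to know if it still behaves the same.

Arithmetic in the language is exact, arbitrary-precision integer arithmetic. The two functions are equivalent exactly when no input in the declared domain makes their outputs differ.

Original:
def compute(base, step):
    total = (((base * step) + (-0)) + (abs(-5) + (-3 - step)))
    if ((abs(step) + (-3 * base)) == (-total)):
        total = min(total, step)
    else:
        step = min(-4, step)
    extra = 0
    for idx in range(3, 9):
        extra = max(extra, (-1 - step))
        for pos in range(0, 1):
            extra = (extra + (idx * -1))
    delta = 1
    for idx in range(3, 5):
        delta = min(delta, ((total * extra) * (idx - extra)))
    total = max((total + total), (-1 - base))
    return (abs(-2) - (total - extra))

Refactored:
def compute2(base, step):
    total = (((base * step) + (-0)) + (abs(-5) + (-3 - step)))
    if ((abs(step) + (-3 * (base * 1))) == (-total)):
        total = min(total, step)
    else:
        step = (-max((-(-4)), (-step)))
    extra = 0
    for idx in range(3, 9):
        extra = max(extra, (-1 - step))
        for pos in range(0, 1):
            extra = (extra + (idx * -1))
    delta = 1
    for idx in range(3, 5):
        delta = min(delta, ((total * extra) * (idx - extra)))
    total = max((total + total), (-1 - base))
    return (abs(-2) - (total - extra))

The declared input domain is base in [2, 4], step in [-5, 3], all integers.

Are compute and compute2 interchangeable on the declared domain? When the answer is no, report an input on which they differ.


Reading the diff, among the changes: min/max/abs usage differs, constant usage differs, arithmetic usage differs.
One worked example (base=4, step=3) — compute: total=11, then ((abs(step) + (-3 * base)) == (-total)) is false, then step=-4, then extra=0, then (idx=3), then extra=3, then (pos=0), then extra=0, then (idx=4), then extra=3, then (pos=0), then extra=-1, then (idx=5), then extra=3, then (pos=0), then extra=-2, then (idx=6), then extra=3, then (pos=0), then extra=-3, then (idx=7), then extra=3, then (pos=0), then extra=-4, then (idx=8), then extra=3, then (pos=0), then extra=-5, then delta=1, then (idx=3), then delta=-440, then (idx=4), then delta=-495, then total=22, then returns -25; compute2: total=11, then ((abs(step) + (-3 * (base * 1))) == (-total)) is false, then step=-4, then extra=0, then (idx=3), then extra=3, then (pos=0), then extra=0, then (idx=4), then extra=3, then (pos=0), then extra=-1, then (idx=5), then extra=3, then (pos=0), then extra=-2, then (idx=6), then extra=3, then (pos=0), then extra=-3, then (idx=7), then extra=3, then (pos=0), then extra=-4, then (idx=8), then extra=3, then (pos=0), then extra=-5, then delta=1, then (idx=3), then delta=-440, then (idx=4), then delta=-495, then total=22, then returns -25; agreement on -25.
Sweeping the whole domain (27 inputs) finds no disagreement.
verdict: equivalent


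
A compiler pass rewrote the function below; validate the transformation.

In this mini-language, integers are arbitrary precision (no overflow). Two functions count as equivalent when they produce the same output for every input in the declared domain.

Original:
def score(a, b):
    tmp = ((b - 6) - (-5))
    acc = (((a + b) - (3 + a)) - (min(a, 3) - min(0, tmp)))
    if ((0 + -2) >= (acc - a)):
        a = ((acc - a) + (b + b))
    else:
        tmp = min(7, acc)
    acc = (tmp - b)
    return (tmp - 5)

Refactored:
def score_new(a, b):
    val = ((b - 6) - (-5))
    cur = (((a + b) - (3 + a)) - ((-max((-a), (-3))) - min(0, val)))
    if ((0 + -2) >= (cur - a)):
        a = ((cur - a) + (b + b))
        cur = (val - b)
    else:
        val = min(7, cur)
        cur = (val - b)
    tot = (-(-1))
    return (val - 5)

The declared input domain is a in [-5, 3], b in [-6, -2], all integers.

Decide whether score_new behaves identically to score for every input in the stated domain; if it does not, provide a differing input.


The two versions differ — the changes include local variable names differ, plus constant usage differs, plus arithmetic usage differs, plus min/max/abs usage differs, plus statement counts differ.
One worked example (a=-4, b=-5) — score: tmp = -6; acc = -10; ((0 + -2) >= (acc - a)) -> true; a = -16; acc = -1; return -11; score_new: val = -6; cur = -10; ((0 + -2) >= (cur - a)) -> true; a = -16; cur = -1; tot = 1; return -11; agreement on -11.
Checked all 45 inputs in the declared domain: the outputs agree on every one.
verdict: equivalent


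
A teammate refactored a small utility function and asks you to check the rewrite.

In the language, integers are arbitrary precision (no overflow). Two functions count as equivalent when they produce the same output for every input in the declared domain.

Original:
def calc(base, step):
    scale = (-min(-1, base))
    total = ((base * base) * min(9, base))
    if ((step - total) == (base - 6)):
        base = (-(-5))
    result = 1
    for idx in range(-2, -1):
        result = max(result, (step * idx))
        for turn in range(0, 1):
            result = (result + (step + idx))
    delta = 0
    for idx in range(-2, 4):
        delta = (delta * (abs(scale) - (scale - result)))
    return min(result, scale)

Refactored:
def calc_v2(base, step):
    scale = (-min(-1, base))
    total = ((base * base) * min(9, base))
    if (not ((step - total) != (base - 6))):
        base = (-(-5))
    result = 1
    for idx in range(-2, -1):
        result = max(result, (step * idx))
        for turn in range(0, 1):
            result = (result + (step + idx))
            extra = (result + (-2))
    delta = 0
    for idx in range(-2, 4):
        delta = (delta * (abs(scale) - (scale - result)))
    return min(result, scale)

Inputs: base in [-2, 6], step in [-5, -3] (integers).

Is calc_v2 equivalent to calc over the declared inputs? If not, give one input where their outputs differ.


Reading the diff, among the changes: arithmetic usage differs, and boolean connective usage differs, and constant usage differs, and local variable names differ, and comparison usage differs, and statement counts differ.
Spot check at base=5, step=-5 — calc: scale becomes 1; next total becomes 125; next ((step - total) == (base - 6)) evaluates to false; next result becomes 1; next at idx=-2:; next result becomes 10; next at turn=0:; next result becomes 3; next delta becomes 0; next at idx=-2:; next delta becomes 0; next at idx=-1:; next delta becomes 0; next at idx=0:; next delta becomes 0; next at idx=1:; next delta becomes 0; next at idx=2:; next delta becomes 0; next at idx=3:; next delta becomes 0; next final value 1. calc_v2: scale becomes 1; next total becomes 125; next (not ((step - total) != (base - 6))) evaluates to false; next result becomes 1; next at idx=-2:; next result becomes 10; next at turn=0:; next result becomes 3; next extra becomes 1; next delta becomes 0; next at idx=-2:; next delta becomes 0; next at idx=-1:; next delta becomes 0; next at idx=0:; next delta becomes 0; next at idx=1:; next delta becomes 0; next at idx=2:; next delta becomes 0; next at idx=3:; next delta becomes 0; next final value 1. Both give 1.
Across all 27 domain points the two functions coincide.
verdict: equivalent


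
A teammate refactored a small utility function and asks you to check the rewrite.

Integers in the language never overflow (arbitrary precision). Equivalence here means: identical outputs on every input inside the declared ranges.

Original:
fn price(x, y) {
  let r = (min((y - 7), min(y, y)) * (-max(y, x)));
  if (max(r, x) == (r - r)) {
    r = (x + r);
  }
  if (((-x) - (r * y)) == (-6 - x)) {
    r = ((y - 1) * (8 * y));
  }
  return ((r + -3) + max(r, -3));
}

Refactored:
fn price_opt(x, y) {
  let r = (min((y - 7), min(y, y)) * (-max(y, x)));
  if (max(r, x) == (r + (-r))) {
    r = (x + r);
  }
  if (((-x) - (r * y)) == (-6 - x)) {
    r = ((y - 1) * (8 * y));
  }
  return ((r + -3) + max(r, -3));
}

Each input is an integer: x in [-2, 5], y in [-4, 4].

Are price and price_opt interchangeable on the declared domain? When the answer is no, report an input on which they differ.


Comparing the listings, the differences include: arithmetic usage differs.
Tracing x=4, y=1: price: r becomes 24; next (max(r, x) == (r - r)) evaluates to false; next (((-x) - (r * y)) == (-6 - x)) evaluates to false; next final value 45 | price_opt: r becomes 24; next (max(r, x) == (r + (-r))) evaluates to false; next (((-x) - (r * y)) == (-6 - x)) evaluates to false; next final value 45 — matching result 45.
Sweeping the whole domain (72 inputs) finds no disagreement.
verdict: equivalent


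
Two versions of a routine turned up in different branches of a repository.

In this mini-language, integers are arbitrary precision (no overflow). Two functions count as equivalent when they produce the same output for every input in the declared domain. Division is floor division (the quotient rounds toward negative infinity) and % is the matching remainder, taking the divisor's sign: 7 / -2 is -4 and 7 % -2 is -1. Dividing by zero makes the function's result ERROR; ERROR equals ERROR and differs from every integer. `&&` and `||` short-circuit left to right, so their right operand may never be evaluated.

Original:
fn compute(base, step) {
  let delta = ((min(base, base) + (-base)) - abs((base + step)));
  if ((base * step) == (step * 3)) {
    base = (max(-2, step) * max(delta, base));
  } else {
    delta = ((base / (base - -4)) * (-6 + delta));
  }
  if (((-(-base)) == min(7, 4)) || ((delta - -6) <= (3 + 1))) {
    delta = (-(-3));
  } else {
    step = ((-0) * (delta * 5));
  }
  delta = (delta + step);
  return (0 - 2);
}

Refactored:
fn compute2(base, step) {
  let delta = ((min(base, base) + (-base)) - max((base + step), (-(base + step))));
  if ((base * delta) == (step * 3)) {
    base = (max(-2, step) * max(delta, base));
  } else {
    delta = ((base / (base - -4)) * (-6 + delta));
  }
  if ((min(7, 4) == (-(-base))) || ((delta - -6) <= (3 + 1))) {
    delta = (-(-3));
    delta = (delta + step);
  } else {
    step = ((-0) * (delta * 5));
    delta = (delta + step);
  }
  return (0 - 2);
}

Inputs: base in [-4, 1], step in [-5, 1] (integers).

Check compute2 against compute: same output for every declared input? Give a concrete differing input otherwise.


Consider the input base=-4, step=0.
compute: delta=-4, then ((base * step) == (step * 3)) is true, then base=0, then (((-(-base)) == min(7, 4)) || ((delta - -6) <= (3 + 1))) is true, then delta=3, then delta=3, then returns -2
compute2: delta=-4, then ((base * delta) == (step * 3)) is false, then a zero divisor aborts: ERROR
-2 and ERROR differ, so these are not the same function on this domain.
verdict: not equivalent; witness: base=-4, step=0


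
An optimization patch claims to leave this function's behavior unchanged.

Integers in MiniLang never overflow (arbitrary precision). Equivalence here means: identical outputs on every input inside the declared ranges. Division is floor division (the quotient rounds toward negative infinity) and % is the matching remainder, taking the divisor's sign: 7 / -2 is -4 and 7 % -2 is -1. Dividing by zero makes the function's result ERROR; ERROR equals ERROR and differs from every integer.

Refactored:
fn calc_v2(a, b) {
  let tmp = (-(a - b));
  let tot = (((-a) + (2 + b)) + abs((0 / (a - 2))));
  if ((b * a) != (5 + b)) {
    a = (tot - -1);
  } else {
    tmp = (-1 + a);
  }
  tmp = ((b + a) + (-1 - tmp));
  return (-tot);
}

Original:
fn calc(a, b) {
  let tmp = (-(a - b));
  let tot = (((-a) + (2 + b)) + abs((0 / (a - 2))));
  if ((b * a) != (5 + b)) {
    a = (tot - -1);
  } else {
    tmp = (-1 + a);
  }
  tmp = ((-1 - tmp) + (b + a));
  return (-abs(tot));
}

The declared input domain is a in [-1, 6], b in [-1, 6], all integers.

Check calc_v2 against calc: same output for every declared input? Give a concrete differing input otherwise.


There is a counterexample at a=3, b=-1: -2 on one side, 2 on the other.
calc: tmp becomes -4; next tot becomes -2; next ((b * a) != (5 + b)) evaluates to true; next a becomes -1; next tmp becomes 1; next final value -2
calc_v2: tmp becomes -4; next tot becomes -2; next ((b * a) != (5 + b)) evaluates to true; next a becomes -1; next tmp becomes 1; next final value 2
verdict: not equivalent; witness: a=3, b=-1


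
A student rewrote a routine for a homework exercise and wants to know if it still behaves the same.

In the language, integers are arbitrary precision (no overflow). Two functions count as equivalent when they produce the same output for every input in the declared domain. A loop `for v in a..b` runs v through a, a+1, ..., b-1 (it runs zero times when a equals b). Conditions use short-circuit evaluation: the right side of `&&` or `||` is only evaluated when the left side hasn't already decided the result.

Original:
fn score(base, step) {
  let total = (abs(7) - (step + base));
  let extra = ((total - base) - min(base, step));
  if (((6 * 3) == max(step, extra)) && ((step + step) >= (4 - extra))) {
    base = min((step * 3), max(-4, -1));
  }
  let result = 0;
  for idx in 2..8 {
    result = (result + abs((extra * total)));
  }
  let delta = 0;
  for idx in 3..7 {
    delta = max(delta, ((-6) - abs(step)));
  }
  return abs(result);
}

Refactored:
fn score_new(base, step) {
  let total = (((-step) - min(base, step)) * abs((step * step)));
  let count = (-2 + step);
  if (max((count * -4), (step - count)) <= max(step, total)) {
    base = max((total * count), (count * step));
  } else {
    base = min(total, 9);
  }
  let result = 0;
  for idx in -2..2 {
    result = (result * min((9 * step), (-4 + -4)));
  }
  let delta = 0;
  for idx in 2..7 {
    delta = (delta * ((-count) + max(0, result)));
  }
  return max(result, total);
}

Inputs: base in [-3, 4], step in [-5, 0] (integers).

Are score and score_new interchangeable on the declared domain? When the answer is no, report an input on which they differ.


Not equivalent: base=-3, step=-5 separates them (2070 vs 250).
score: total=15, then extra=23, then (((6 * 3) == max(step, extra)) && ((step + step) >= (4 - extra))) is false, then result=0, then (idx=2), then result=345, then (idx=3), then result=690, then (idx=4), then result=1035, then (idx=5), then result=1380, then (idx=6), then result=1725, then (idx=7), then result=2070, then delta=0, then (idx=3), then delta=0, then (idx=4), then delta=0, then (idx=5), then delta=0, then (idx=6), then delta=0, then returns 2070
score_new: total=250, then count=-7, then (max((count * -4), (step - count)) <= max(step, total)) is true, then base=35, then result=0, then (idx=-2), then result=0, then (idx=-1), then result=0, then (idx=0), then result=0, then (idx=1), then result=0, then delta=0, then (idx=2), then delta=0, then (idx=3), then delta=0, then (idx=4), then delta=0, then (idx=5), then delta=0, then (idx=6), then delta=0, then returns 250
verdict: not equivalent; witness: base=-3, step=-5


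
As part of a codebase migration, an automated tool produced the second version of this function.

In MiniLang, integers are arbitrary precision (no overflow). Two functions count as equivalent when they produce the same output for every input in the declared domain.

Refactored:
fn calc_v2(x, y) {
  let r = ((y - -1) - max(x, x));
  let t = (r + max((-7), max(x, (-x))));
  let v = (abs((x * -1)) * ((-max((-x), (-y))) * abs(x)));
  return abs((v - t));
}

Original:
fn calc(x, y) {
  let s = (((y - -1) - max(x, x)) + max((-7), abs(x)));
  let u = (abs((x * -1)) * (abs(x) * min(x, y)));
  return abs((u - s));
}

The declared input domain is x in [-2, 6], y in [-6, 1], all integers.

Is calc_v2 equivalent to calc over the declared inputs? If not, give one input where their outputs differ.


Changes here: min/max/abs usage differs, local variable names differ, statement counts differ; the full 72-point sweep finds no disagreement.
verdict: equivalent


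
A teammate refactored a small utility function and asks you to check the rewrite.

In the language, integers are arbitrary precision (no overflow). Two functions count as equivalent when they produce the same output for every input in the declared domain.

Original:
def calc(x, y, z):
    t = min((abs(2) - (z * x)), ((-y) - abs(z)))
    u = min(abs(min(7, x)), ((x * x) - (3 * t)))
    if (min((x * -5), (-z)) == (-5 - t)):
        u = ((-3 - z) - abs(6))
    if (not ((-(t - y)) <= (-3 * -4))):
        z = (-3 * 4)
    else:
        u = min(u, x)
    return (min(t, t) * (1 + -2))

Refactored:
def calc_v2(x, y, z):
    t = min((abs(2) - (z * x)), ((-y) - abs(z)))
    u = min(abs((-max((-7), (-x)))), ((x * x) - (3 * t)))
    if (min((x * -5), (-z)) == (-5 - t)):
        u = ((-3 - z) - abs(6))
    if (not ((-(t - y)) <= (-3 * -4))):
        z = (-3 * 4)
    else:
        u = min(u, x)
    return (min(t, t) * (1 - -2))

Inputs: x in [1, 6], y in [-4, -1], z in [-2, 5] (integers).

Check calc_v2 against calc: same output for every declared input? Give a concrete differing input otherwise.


There is a counterexample at x=1, y=-4, z=-2: -2 on one side, 6 on the other.
calc: t becomes 2; next u becomes -5; next (min((x * -5), (-z)) == (-5 - t)) evaluates to false; next (not ((-(t - y)) <= (-3 * -4))) evaluates to false; next u becomes -5; next final value -2
calc_v2: t becomes 2; next u becomes -5; next (min((x * -5), (-z)) == (-5 - t)) evaluates to false; next (not ((-(t - y)) <= (-3 * -4))) evaluates to false; next u becomes -5; next final value 6
verdict: not equivalent; witness: x=1, y=-4, z=-2
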